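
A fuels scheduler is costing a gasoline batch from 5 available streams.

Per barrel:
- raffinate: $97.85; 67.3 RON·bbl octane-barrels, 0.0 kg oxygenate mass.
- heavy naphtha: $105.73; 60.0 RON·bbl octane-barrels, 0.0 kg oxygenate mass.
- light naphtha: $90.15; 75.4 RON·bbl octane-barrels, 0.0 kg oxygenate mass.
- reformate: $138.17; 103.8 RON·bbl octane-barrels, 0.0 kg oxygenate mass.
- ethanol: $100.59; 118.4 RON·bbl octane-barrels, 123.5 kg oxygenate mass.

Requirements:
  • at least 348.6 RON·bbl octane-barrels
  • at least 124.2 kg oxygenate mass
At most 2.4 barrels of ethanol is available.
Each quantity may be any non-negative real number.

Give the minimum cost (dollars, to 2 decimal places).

$318.46

Set it up as a linear program. Let x1 = barrels of raffinate, x2 = barrels of heavy naphtha, x3 = barrels of light naphtha, x4 = barrels of reformate, x5 = barrels of ethanol.
Minimize 97.85x1 + 105.73x2 + 90.15x3 + 138.17x4 + 100.59x5 s.t.:
  67.3x1 + 60x2 + 75.4x3 + 103.8x4 + 118.4x5 ≥ 348.6   (octane-barrels)
  123.5x5 ≥ 124.2   (oxygenate mass)
  x5 ≤ 2.4
  x1, x2, x3, x4, x5 ≥ 0.
The cheapest feasible vertex uses only light naphtha, ethanol; raffinate, heavy naphtha, reformate are not used. The octane-barrels and the ethanol cap requirements are met with equality.
Solving gives x3 = 0.8546, x5 = 2.4.
Objective = 90.15·0.8546 + 100.59·2.4 = 318.4582.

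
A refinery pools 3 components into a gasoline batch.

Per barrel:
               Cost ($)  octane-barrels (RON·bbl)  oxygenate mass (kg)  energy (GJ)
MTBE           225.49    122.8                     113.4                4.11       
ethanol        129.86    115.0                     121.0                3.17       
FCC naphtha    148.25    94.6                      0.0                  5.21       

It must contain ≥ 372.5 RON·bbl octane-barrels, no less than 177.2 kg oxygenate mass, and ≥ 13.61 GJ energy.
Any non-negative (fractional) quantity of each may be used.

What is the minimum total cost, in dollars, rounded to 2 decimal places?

This is a linear program. Let x1 = barrels of MTBE, x2 = barrels of ethanol, x3 = barrels of FCC naphtha.
Minimise 225.49x1 + 129.86x2 + 148.25x3 s.t.:
  122.8x1 + 115x2 + 94.6x3 ≥ 372.5   (octane-barrels)
  113.4x1 + 121x2 ≥ 177.2   (oxygenate mass)
  4.11x1 + 3.17x2 + 5.21x3 ≥ 13.61   (energy)
  x1, x2, x3 ≥ 0.
The minimum-cost mix takes nothing from MTBE — only ethanol, FCC naphtha. There the octane-barrels and energy constraints are tight.
Solving gives x2 = 2.1827, x3 = 1.2842.
Hence cost = 129.86·2.1827 + 148.25·1.2842 = $473.8281.

$473.83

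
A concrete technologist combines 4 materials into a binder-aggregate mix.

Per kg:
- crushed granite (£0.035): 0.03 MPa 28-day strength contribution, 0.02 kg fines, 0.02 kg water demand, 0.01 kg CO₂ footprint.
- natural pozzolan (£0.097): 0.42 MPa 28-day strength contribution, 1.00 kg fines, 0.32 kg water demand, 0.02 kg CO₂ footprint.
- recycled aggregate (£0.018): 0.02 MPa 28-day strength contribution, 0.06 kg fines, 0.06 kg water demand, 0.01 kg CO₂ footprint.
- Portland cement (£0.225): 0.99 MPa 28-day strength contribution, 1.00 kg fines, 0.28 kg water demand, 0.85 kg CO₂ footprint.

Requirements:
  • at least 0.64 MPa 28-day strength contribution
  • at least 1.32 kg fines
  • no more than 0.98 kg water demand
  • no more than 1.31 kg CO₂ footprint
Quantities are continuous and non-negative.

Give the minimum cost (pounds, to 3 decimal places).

£0.147

This is a linear program. Let x1 = kg of crushed granite, x2 = kg of natural pozzolan, x3 = kg of recycled aggregate, x4 = kg of Portland cement.
Minimise 0.035x1 + 0.097x2 + 0.018x3 + 0.225x4 with:
  0.03x1 + 0.42x2 + 0.02x3 + 0.99x4 ≥ 0.64   (28-day strength contribution)
  0.02x1 + 1x2 + 0.06x3 + 1x4 ≥ 1.32   (fines)
  0.02x1 + 0.32x2 + 0.06x3 + 0.28x4 ≤ 0.98   (water demand)
  0.01x1 + 0.02x2 + 0.01x3 + 0.85x4 ≤ 1.31   (CO₂ footprint)
  x1, x2, x3, x4 ≥ 0.
The minimum-cost mix takes nothing from crushed granite, recycled aggregate — only natural pozzolan, Portland cement. Binding constraints: 28-day strength contribution and fines.
That vertex is x2 = 1.17, x4 = 0.1502.
Total cost: 0.097·1.17 + 0.225·0.1502 = 0.14729.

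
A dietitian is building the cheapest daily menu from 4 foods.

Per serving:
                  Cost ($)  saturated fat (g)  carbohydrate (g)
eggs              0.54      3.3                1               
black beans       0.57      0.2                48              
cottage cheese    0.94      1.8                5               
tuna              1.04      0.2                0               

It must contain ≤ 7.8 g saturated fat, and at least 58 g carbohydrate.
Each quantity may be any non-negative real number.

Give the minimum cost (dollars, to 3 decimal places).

Let x1 = servings of eggs, x2 = servings of black beans, x3 = servings of cottage cheese, x4 = servings of tuna.
Minimize 0.54x1 + 0.57x2 + 0.94x3 + 1.04x4 with:
  3.3x1 + 0.2x2 + 1.8x3 + 0.2x4 ≤ 7.8   (saturated fat)
  1x1 + 48x2 + 5x3 ≥ 58   (carbohydrate)
  x1, x2, x3, x4 ≥ 0.
At the optimum only black beans is positive (eggs, cottage cheese, tuna = 0). Binding constraint: carbohydrate.
Optimal quantities: black beans = 1.208 servings.
Objective = 0.57·1.208 = 0.68856.

$0.689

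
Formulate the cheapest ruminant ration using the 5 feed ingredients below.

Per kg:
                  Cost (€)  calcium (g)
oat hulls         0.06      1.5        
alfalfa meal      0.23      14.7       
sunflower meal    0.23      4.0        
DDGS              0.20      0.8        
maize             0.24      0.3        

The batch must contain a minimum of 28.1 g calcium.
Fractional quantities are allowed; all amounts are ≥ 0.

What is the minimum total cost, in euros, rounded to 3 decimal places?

€0.440

This is a linear program. Let x1 = kg of oat hulls, x2 = kg of alfalfa meal, x3 = kg of sunflower meal, x4 = kg of DDGS, x5 = kg of maize.
Minimize 0.06x1 + 0.23x2 + 0.23x3 + 0.2x4 + 0.24x5 s.t.:
  1.5x1 + 14.7x2 + 4x3 + 0.8x4 + 0.3x5 ≥ 28.1   (calcium)
  x1, x2, x3, x4, x5 ≥ 0.
The optimal basis is {alfalfa meal}; oat hulls, sunflower meal, DDGS, maize drop out. There the calcium constraint is tight.
That vertex is x2 = 1.912.
Cost = 0.23·1.912 = 0.43976.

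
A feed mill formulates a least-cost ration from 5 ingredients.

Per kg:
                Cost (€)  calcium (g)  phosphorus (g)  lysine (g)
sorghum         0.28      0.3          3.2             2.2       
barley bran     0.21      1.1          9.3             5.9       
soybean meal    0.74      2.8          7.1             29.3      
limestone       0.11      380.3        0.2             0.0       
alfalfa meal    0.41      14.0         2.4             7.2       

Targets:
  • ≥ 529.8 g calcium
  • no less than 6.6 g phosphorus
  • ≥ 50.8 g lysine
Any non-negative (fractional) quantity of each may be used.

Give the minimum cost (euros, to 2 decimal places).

Let x1 = kg of sorghum, x2 = kg of barley bran, x3 = kg of soybean meal, x4 = kg of limestone, x5 = kg of alfalfa meal.
Minimize 0.28x1 + 0.21x2 + 0.74x3 + 0.11x4 + 0.41x5 subject to:
  0.3x1 + 1.1x2 + 2.8x3 + 380.3x4 + 14x5 ≥ 529.8   (calcium)
  3.2x1 + 9.3x2 + 7.1x3 + 0.2x4 + 2.4x5 ≥ 6.6   (phosphorus)
  2.2x1 + 5.9x2 + 29.3x3 + 7.2x5 ≥ 50.8   (lysine)
  x1, x2, x3, x4, x5 ≥ 0.
The minimum-cost mix takes nothing from sorghum, barley bran, alfalfa meal — only soybean meal, limestone. There the calcium and lysine constraints are tight.
So soybean meal = 1.734 kg, limestone = 1.38 kg.
Objective = 0.74·1.734 + 0.11·1.38 = 1.43496.

€1.43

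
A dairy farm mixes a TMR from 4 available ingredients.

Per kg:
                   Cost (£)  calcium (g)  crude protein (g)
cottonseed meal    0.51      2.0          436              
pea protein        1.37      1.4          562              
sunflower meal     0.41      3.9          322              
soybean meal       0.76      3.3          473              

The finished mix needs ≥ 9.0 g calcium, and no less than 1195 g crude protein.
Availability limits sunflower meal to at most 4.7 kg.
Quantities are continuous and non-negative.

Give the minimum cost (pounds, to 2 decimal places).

Let x1 = kg of cottonseed meal, x2 = kg of pea protein, x3 = kg of sunflower meal, x4 = kg of soybean meal.
Minimize 0.51x1 + 1.37x2 + 0.41x3 + 0.76x4 with:
  2x1 + 1.4x2 + 3.9x3 + 3.3x4 ≥ 9   (calcium)
  436x1 + 562x2 + 322x3 + 473x4 ≥ 1195   (crude protein)
  x3 ≤ 4.7
  x1, x2, x3, x4 ≥ 0.
The cheapest feasible vertex uses only cottonseed meal, sunflower meal; pea protein, soybean meal are not used. Binding constraints: calcium and crude protein.
Solving gives x1 = 1.668, x3 = 1.452.
Cost = 0.51·1.668 + 0.41·1.452 = 1.4460.

£1.45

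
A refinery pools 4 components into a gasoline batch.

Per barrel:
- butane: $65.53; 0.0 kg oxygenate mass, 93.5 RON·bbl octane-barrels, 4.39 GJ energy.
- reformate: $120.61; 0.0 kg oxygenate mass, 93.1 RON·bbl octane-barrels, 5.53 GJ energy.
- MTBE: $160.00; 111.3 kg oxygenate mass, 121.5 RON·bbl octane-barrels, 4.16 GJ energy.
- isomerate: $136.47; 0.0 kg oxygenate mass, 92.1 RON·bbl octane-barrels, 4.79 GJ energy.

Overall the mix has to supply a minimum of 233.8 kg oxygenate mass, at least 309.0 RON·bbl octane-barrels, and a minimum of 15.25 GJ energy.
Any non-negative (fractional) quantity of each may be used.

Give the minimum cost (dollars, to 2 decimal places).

Let x1 = barrels of butane, x2 = barrels of reformate, x3 = barrels of MTBE, x4 = barrels of isomerate.
Minimise 65.53x1 + 120.61x2 + 160x3 + 136.47x4 with:
  111.3x3 ≥ 233.8   (oxygenate mass)
  93.5x1 + 93.1x2 + 121.5x3 + 92.1x4 ≥ 309   (octane-barrels)
  4.39x1 + 5.53x2 + 4.16x3 + 4.79x4 ≥ 15.25   (energy)
  x1, x2, x3, x4 ≥ 0.
The cheapest feasible vertex uses only butane, MTBE; reformate, isomerate are not used. There the oxygenate mass and energy constraints are tight.
That vertex is x1 = 1.48323, x3 = 2.10063.
Hence cost = 65.53·1.48323 + 160·2.10063 = $433.2969.

$433.30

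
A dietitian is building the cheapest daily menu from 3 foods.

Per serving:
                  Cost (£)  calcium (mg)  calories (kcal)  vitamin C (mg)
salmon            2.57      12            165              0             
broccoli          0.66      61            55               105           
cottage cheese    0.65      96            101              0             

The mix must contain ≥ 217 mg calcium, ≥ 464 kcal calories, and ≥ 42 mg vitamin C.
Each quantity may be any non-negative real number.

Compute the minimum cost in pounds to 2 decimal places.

£3.11

Treat it as an LP. Let x1 = servings of salmon, x2 = servings of broccoli, x3 = servings of cottage cheese.
min 2.57x1 + 0.66x2 + 0.65x3 subject to:
  12x1 + 61x2 + 96x3 ≥ 217   (calcium)
  165x1 + 55x2 + 101x3 ≥ 464   (calories)
  105x2 ≥ 42   (vitamin C)
  x1, x2, x3 ≥ 0.
The cheapest feasible vertex uses only broccoli, cottage cheese; salmon is not used. There the calories and vitamin C constraints are tight.
That vertex is x2 = 0.4, x3 = 4.376.
Hence cost = 0.66·0.4 + 0.65·4.376 = £3.1084.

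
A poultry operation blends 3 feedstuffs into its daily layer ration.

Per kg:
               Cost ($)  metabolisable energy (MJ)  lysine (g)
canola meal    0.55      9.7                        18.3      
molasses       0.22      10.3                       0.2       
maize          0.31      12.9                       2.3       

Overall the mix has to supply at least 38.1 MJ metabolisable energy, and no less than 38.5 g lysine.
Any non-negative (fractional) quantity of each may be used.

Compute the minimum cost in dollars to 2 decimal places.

$1.52

Let x1 = kg of canola meal, x2 = kg of molasses, x3 = kg of maize.
Minimise 0.55x1 + 0.22x2 + 0.31x3 s.t.:
  9.7x1 + 10.3x2 + 12.9x3 ≥ 38.1   (metabolisable energy)
  18.3x1 + 0.2x2 + 2.3x3 ≥ 38.5   (lysine)
  x1, x2, x3 ≥ 0.
At the optimum only canola meal, maize are positive (molasses = 0). The metabolisable energy and lysine requirements are met with equality.
Optimal quantities: canola meal = 1.913 kg, maize = 1.515 kg.
Cost = 0.55·1.913 + 0.31·1.515 = 1.5218.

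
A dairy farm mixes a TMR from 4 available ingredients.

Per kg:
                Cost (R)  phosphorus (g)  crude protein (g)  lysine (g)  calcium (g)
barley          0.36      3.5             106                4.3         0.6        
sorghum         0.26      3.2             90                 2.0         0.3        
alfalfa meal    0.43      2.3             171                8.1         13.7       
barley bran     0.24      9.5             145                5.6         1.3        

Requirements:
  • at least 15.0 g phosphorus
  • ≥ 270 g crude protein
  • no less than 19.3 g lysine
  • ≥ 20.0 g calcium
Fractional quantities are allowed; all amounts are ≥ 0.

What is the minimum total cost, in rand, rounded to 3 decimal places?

Let x1 = kg of barley, x2 = kg of sorghum, x3 = kg of alfalfa meal, x4 = kg of barley bran.
Minimise 0.36x1 + 0.26x2 + 0.43x3 + 0.24x4 s.t.:
  3.5x1 + 3.2x2 + 2.3x3 + 9.5x4 ≥ 15   (phosphorus)
  106x1 + 90x2 + 171x3 + 145x4 ≥ 270   (crude protein)
  4.3x1 + 2x2 + 8.1x3 + 5.6x4 ≥ 19.3   (lysine)
  0.6x1 + 0.3x2 + 13.7x3 + 1.3x4 ≥ 20   (calcium)
  x1, x2, x3, x4 ≥ 0.
At the optimum only alfalfa meal, barley bran are positive (barley, sorghum = 0). The lysine and calcium requirements are met with equality.
Optimal quantities: alfalfa meal = 1.313 kg, barley bran = 1.547 kg.
Hence cost = 0.43·1.313 + 0.24·1.547 = R0.93587.

R0.936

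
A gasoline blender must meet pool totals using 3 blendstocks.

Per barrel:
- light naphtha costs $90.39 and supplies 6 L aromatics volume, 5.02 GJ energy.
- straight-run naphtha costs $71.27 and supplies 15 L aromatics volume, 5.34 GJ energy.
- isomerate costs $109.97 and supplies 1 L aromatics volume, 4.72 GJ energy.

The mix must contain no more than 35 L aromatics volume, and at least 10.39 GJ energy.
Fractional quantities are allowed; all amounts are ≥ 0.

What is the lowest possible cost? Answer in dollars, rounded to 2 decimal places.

Treat it as an LP. Let x1 = barrels of light naphtha, x2 = barrels of straight-run naphtha, x3 = barrels of isomerate.
Minimize 90.39x1 + 71.27x2 + 109.97x3 s.t.:
  6x1 + 15x2 + 1x3 ≤ 35   (aromatics volume)
  5.02x1 + 5.34x2 + 4.72x3 ≥ 10.39   (energy)
  x1, x2, x3 ≥ 0.
The minimum-cost mix takes nothing from light naphtha, isomerate — only straight-run naphtha. There the energy constraint is tight.
So straight-run naphtha = 1.9457 barrels.
Total cost: 71.27·1.9457 = 138.6700.

$138.67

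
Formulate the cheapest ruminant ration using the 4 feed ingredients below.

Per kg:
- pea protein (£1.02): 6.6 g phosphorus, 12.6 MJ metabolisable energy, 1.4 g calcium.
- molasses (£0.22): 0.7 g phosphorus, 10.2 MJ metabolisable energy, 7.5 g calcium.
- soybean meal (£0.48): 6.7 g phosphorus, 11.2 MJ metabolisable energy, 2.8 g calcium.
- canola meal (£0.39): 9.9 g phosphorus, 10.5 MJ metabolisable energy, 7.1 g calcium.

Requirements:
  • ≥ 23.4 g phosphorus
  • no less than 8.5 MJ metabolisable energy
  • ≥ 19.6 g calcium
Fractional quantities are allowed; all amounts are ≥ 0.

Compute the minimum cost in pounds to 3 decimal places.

£0.999

Let x1 = kg of pea protein, x2 = kg of molasses, x3 = kg of soybean meal, x4 = kg of canola meal.
min 1.02x1 + 0.22x2 + 0.48x3 + 0.39x4 with:
  6.6x1 + 0.7x2 + 6.7x3 + 9.9x4 ≥ 23.4   (phosphorus)
  12.6x1 + 10.2x2 + 11.2x3 + 10.5x4 ≥ 8.5   (metabolisable energy)
  1.4x1 + 7.5x2 + 2.8x3 + 7.1x4 ≥ 19.6   (calcium)
  x1, x2, x3, x4 ≥ 0.
The minimum-cost mix takes nothing from pea protein, soybean meal — only molasses, canola meal. Binding constraints: phosphorus and calcium.
Optimal quantities: molasses = 0.4027 kg, canola meal = 2.335 kg.
Total cost: 0.22·0.4027 + 0.39·2.335 = 0.99924.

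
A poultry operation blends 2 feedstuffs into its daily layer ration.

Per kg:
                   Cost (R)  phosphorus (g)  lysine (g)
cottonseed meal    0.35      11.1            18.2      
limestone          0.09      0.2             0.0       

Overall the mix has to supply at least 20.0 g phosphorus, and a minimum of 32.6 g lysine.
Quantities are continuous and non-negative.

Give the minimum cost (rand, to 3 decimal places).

R0.631

Let x1 = kg of cottonseed meal, x2 = kg of limestone.
min 0.35x1 + 0.09x2 with:
  11.1x1 + 0.2x2 ≥ 20   (phosphorus)
  18.2x1 ≥ 32.6   (lysine)
  x1, x2 ≥ 0.
At the optimum only cottonseed meal is positive (limestone = 0). There the phosphorus constraint is tight.
Optimal quantities: cottonseed meal = 1.802 kg.
Hence cost = 0.35·1.802 = R0.63070.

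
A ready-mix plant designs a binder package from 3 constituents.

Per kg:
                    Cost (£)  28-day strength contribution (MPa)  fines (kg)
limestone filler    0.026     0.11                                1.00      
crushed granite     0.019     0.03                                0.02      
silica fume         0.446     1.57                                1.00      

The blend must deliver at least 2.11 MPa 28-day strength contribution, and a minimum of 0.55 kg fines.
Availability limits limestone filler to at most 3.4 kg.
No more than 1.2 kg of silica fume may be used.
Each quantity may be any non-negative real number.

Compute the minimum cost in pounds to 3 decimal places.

Let x1 = kg of limestone filler, x2 = kg of crushed granite, x3 = kg of silica fume.
min 0.026x1 + 0.019x2 + 0.446x3 with:
  0.11x1 + 0.03x2 + 1.57x3 ≥ 2.11   (28-day strength contribution)
  1x1 + 0.02x2 + 1x3 ≥ 0.55   (fines)
  x1 ≤ 3.4
  x3 ≤ 1.2
  x1, x2, x3 ≥ 0.
The minimum-cost mix takes nothing from crushed granite — only limestone filler, silica fume. Binding constraints: 28-day strength contribution and the limestone filler cap.
So limestone filler = 3.4 kg, silica fume = 1.106 kg.
Total cost: 0.026·3.4 + 0.446·1.106 = 0.58168.

£0.582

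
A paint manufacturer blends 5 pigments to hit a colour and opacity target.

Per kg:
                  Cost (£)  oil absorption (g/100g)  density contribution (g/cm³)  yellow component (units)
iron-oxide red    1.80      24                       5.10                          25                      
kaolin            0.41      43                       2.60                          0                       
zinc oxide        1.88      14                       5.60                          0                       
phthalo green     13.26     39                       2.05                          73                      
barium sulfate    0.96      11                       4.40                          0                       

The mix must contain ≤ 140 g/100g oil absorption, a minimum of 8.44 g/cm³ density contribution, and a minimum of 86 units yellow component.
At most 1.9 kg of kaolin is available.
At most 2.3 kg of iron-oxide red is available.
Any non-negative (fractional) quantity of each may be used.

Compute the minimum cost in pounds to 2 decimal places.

Let x1 = kg of iron-oxide red, x2 = kg of kaolin, x3 = kg of zinc oxide, x4 = kg of phthalo green, x5 = kg of barium sulfate.
Minimise 1.8x1 + 0.41x2 + 1.88x3 + 13.26x4 + 0.96x5 s.t.:
  24x1 + 43x2 + 14x3 + 39x4 + 11x5 ≤ 140   (oil absorption)
  5.1x1 + 2.6x2 + 5.6x3 + 2.05x4 + 4.4x5 ≥ 8.44   (density contribution)
  25x1 + 73x4 ≥ 86   (yellow component)
  x2 ≤ 1.9
  x1 ≤ 2.3
  x1, x2, x3, x4, x5 ≥ 0.
The optimal basis is {iron-oxide red, phthalo green}; kaolin, zinc oxide, barium sulfate drop out. There the yellow component and the iron-oxide red cap constraints are tight.
Optimal quantities: iron-oxide red = 2.3 kg, phthalo green = 0.3904 kg.
Objective = 1.8·2.3 + 13.26·0.3904 = 9.3167.

£9.32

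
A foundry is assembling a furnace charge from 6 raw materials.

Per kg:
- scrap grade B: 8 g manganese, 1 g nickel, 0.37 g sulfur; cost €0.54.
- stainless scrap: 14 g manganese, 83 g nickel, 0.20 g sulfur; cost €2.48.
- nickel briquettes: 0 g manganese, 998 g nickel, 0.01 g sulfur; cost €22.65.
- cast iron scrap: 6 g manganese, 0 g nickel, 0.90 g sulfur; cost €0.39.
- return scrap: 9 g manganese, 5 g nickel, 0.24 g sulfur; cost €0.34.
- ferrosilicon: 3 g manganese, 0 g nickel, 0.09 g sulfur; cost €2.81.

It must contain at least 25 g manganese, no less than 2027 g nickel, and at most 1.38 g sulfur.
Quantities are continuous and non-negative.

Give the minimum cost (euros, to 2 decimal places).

€46.63

Set it up as a linear program. Let x1 = kg of scrap grade B, x2 = kg of stainless scrap, x3 = kg of nickel briquettes, x4 = kg of cast iron scrap, x5 = kg of return scrap, x6 = kg of ferrosilicon.
Minimize 0.54x1 + 2.48x2 + 22.65x3 + 0.39x4 + 0.34x5 + 2.81x6 subject to:
  8x1 + 14x2 + 6x4 + 9x5 + 3x6 ≥ 25   (manganese)
  1x1 + 83x2 + 998x3 + 5x5 ≥ 2027   (nickel)
  0.37x1 + 0.2x2 + 0.01x3 + 0.9x4 + 0.24x5 + 0.09x6 ≤ 1.38   (sulfur)
  x1, x2, x3, x4, x5, x6 ≥ 0.
The cheapest feasible vertex uses only nickel briquettes, return scrap; scrap grade B, stainless scrap, cast iron scrap, ferrosilicon are not used. There the manganese and nickel constraints are tight.
So nickel briquettes = 2.017 kg, return scrap = 2.778 kg.
Objective = 22.65·2.017 + 0.34·2.778 = 46.6296.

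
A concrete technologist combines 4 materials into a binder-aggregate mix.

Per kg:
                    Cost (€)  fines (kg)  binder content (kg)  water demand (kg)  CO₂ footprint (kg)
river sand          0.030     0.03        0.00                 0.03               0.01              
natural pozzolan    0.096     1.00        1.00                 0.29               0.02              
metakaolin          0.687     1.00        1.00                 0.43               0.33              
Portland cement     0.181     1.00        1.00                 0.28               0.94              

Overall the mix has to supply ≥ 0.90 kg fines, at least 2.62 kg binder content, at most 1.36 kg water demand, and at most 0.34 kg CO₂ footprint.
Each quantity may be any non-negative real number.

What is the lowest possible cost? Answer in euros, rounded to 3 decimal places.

Let x1 = kg of river sand, x2 = kg of natural pozzolan, x3 = kg of metakaolin, x4 = kg of Portland cement.
min 0.03x1 + 0.096x2 + 0.687x3 + 0.181x4 subject to:
  0.03x1 + 1x2 + 1x3 + 1x4 ≥ 0.9   (fines)
  1x2 + 1x3 + 1x4 ≥ 2.62   (binder content)
  0.03x1 + 0.29x2 + 0.43x3 + 0.28x4 ≤ 1.36   (water demand)
  0.01x1 + 0.02x2 + 0.33x3 + 0.94x4 ≤ 0.34   (CO₂ footprint)
  x1, x2, x3, x4 ≥ 0.
At the optimum only natural pozzolan is positive (river sand, metakaolin, Portland cement = 0). The binder content requirement is met with equality.
Optimal quantities: natural pozzolan = 2.62 kg.
Hence cost = 0.096·2.62 = €0.25152.

€0.252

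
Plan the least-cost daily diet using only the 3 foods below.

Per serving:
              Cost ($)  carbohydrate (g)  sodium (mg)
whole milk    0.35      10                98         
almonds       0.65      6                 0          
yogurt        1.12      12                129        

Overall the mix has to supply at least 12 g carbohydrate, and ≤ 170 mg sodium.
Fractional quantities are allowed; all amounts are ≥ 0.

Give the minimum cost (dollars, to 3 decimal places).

Set it up as a linear program. Let x1 = servings of whole milk, x2 = servings of almonds, x3 = servings of yogurt.
min 0.35x1 + 0.65x2 + 1.12x3 subject to:
  10x1 + 6x2 + 12x3 ≥ 12   (carbohydrate)
  98x1 + 129x3 ≤ 170   (sodium)
  x1, x2, x3 ≥ 0.
The optimal basis is {whole milk}; almonds, yogurt drop out. Binding constraint: carbohydrate.
So whole milk = 1.2 servings.
Cost = 0.35·1.2 = 0.42000.

$0.420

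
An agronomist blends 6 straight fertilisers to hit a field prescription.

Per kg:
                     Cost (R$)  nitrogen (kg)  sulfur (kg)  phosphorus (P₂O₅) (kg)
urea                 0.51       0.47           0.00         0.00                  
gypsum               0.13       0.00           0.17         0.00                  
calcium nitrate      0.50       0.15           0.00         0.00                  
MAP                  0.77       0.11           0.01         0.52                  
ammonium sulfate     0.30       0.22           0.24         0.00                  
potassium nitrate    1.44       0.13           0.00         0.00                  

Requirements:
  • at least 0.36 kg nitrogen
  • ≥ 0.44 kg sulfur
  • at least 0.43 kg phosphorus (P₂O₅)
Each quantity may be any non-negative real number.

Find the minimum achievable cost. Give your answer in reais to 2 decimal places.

R$1.11

Treat it as an LP. Let x1 = kg of urea, x2 = kg of gypsum, x3 = kg of calcium nitrate, x4 = kg of MAP, x5 = kg of ammonium sulfate, x6 = kg of potassium nitrate.
Minimise 0.51x1 + 0.13x2 + 0.5x3 + 0.77x4 + 0.3x5 + 1.44x6 s.t.:
  0.47x1 + 0.15x3 + 0.11x4 + 0.22x5 + 0.13x6 ≥ 0.36   (nitrogen)
  0.17x2 + 0.01x4 + 0.24x5 ≥ 0.44   (sulfur)
  0.52x4 ≥ 0.43   (phosphorus (P₂O₅))
  x1, x2, x3, x4, x5, x6 ≥ 0.
The cheapest feasible vertex uses only gypsum, MAP, ammonium sulfate; urea, calcium nitrate, potassium nitrate are not used. There the nitrogen, sulfur, phosphorus (P₂O₅) constraints are tight.
So gypsum = 0.8131 kg, MAP = 0.8269 kg, ammonium sulfate = 1.223 kg.
Hence cost = 0.13·0.8131 + 0.77·0.8269 + 0.3·1.223 = R$1.1093.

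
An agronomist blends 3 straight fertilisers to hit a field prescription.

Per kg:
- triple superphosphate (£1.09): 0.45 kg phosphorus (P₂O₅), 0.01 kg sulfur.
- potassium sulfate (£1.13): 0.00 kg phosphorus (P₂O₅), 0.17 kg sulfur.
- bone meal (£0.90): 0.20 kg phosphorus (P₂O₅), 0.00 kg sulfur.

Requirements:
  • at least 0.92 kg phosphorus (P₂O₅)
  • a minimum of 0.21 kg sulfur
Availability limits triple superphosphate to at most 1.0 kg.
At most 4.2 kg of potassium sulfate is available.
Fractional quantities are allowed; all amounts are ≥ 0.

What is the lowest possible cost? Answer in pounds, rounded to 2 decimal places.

Let x1 = kg of triple superphosphate, x2 = kg of potassium sulfate, x3 = kg of bone meal.
min 1.09x1 + 1.13x2 + 0.9x3 s.t.:
  0.45x1 + 0.2x3 ≥ 0.92   (phosphorus (P₂O₅))
  0.01x1 + 0.17x2 ≥ 0.21   (sulfur)
  x1 ≤ 1
  x2 ≤ 4.2
  x1, x2, x3 ≥ 0.
The optimal mix uses every input. There the phosphorus (P₂O₅), sulfur, the triple superphosphate cap constraints are tight.
Optimal quantities: triple superphosphate = 1 kg, potassium sulfate = 1.176 kg, bone meal = 2.35 kg.
Cost = 1.09·1 + 1.13·1.176 + 0.9·2.35 = 4.5339.

£4.53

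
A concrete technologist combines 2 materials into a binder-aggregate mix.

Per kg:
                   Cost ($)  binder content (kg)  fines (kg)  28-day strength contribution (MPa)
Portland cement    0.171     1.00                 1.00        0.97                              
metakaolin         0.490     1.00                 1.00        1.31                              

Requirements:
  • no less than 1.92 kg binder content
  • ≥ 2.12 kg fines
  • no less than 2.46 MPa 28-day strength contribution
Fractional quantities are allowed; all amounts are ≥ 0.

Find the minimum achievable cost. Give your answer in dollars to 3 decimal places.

$0.434

Let x1 = kg of Portland cement, x2 = kg of metakaolin.
Minimise 0.171x1 + 0.49x2 with:
  1x1 + 1x2 ≥ 1.92   (binder content)
  1x1 + 1x2 ≥ 2.12   (fines)
  0.97x1 + 1.31x2 ≥ 2.46   (28-day strength contribution)
  x1, x2 ≥ 0.
The cheapest feasible vertex uses only Portland cement; metakaolin is not used. Binding constraint: 28-day strength contribution.
That vertex is x1 = 2.536.
Total cost: 0.171·2.536 = 0.43366.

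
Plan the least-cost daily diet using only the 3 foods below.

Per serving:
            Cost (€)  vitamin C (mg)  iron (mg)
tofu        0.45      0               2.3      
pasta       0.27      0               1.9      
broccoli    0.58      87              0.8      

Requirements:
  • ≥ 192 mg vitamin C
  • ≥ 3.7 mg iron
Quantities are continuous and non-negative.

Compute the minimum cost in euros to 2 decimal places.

€1.55

Let x1 = servings of tofu, x2 = servings of pasta, x3 = servings of broccoli.
min 0.45x1 + 0.27x2 + 0.58x3 with:
  87x3 ≥ 192   (vitamin C)
  2.3x1 + 1.9x2 + 0.8x3 ≥ 3.7   (iron)
  x1, x2, x3 ≥ 0.
At the optimum only pasta, broccoli are positive (tofu = 0). Binding constraints: vitamin C and iron.
That vertex is x2 = 1.018, x3 = 2.207.
Hence cost = 0.27·1.018 + 0.58·2.207 = €1.5549.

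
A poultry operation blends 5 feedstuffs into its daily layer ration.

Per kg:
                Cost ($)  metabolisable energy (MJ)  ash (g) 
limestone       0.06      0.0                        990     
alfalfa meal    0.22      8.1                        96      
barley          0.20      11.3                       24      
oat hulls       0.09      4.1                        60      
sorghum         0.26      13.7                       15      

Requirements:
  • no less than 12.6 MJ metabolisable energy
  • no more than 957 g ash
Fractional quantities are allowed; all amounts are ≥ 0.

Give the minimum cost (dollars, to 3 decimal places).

$0.223

Let x1 = kg of limestone, x2 = kg of alfalfa meal, x3 = kg of barley, x4 = kg of oat hulls, x5 = kg of sorghum.
min 0.06x1 + 0.22x2 + 0.2x3 + 0.09x4 + 0.26x5 with:
  8.1x2 + 11.3x3 + 4.1x4 + 13.7x5 ≥ 12.6   (metabolisable energy)
  990x1 + 96x2 + 24x3 + 60x4 + 15x5 ≤ 957   (ash)
  x1, x2, x3, x4, x5 ≥ 0.
The minimum-cost mix takes nothing from limestone, alfalfa meal, oat hulls, sorghum — only barley. There the metabolisable energy constraint is tight.
Solving gives x3 = 1.115.
Cost = 0.2·1.115 = 0.22300.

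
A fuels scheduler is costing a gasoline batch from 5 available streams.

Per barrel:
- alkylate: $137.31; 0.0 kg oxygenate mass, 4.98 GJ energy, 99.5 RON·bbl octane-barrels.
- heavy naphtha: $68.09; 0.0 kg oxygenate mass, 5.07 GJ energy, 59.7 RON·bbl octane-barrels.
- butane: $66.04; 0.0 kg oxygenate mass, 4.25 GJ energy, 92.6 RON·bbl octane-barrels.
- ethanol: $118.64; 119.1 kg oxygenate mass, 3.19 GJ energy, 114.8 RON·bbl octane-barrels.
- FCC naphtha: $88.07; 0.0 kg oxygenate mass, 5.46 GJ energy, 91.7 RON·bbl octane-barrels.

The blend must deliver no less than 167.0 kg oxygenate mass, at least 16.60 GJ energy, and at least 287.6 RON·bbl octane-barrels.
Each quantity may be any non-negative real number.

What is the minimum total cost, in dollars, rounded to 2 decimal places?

$329.22

Let x1 = barrels of alkylate, x2 = barrels of heavy naphtha, x3 = barrels of butane, x4 = barrels of ethanol, x5 = barrels of FCC naphtha.
min 137.31x1 + 68.09x2 + 66.04x3 + 118.64x4 + 88.07x5 s.t.:
  119.1x4 ≥ 167   (oxygenate mass)
  4.98x1 + 5.07x2 + 4.25x3 + 3.19x4 + 5.46x5 ≥ 16.6   (energy)
  99.5x1 + 59.7x2 + 92.6x3 + 114.8x4 + 91.7x5 ≥ 287.6   (octane-barrels)
  x1, x2, x3, x4, x5 ≥ 0.
The minimum-cost mix takes nothing from alkylate, butane, FCC naphtha — only heavy naphtha, ethanol. There the oxygenate mass and energy constraints are tight.
So heavy naphtha = 2.3919 barrels, ethanol = 1.4022 barrels.
Total cost: 68.09·2.3919 + 118.64·1.4022 = 329.2215.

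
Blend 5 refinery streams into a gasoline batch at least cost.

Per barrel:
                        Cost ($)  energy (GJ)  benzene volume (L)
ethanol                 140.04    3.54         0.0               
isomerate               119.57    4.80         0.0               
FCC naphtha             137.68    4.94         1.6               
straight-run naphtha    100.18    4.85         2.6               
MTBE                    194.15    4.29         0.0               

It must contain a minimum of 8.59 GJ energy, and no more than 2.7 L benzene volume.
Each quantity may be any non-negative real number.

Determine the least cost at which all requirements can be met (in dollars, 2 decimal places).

Set it up as a linear program. Let x1 = barrels of ethanol, x2 = barrels of isomerate, x3 = barrels of FCC naphtha, x4 = barrels of straight-run naphtha, x5 = barrels of MTBE.
min 140.04x1 + 119.57x2 + 137.68x3 + 100.18x4 + 194.15x5 s.t.:
  3.54x1 + 4.8x2 + 4.94x3 + 4.85x4 + 4.29x5 ≥ 8.59   (energy)
  1.6x3 + 2.6x4 ≤ 2.7   (benzene volume)
  x1, x2, x3, x4, x5 ≥ 0.
The cheapest feasible vertex uses only isomerate, straight-run naphtha; ethanol, FCC naphtha, MTBE are not used. The energy and benzene volume requirements are met with equality.
So isomerate = 0.7403 barrels, straight-run naphtha = 1.0385 barrels.
Cost = 119.57·0.7403 + 100.18·1.0385 = 192.5546.

$192.55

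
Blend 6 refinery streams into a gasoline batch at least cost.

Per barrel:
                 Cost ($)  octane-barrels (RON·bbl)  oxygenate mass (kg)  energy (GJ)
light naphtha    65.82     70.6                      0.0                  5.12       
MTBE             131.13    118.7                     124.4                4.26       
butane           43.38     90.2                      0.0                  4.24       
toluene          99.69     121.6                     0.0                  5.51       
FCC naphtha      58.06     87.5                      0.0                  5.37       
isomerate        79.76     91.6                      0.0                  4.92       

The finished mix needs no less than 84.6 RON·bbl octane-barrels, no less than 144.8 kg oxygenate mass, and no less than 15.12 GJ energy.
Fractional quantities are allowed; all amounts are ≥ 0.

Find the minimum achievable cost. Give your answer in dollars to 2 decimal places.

$256.60

This is a linear program. Let x1 = barrels of light naphtha, x2 = barrels of MTBE, x3 = barrels of butane, x4 = barrels of toluene, x5 = barrels of FCC naphtha, x6 = barrels of isomerate.
Minimise 65.82x1 + 131.13x2 + 43.38x3 + 99.69x4 + 58.06x5 + 79.76x6 s.t.:
  70.6x1 + 118.7x2 + 90.2x3 + 121.6x4 + 87.5x5 + 91.6x6 ≥ 84.6   (octane-barrels)
  124.4x2 ≥ 144.8   (oxygenate mass)
  5.12x1 + 4.26x2 + 4.24x3 + 5.51x4 + 5.37x5 + 4.92x6 ≥ 15.12   (energy)
  x1, x2, x3, x4, x5, x6 ≥ 0.
The minimum-cost mix takes nothing from light naphtha, toluene, FCC naphtha, isomerate — only MTBE, butane. There the oxygenate mass and energy constraints are tight.
That vertex is x2 = 1.164, x3 = 2.3966.
Cost = 131.13·1.164 + 43.38·2.3966 = 256.5998.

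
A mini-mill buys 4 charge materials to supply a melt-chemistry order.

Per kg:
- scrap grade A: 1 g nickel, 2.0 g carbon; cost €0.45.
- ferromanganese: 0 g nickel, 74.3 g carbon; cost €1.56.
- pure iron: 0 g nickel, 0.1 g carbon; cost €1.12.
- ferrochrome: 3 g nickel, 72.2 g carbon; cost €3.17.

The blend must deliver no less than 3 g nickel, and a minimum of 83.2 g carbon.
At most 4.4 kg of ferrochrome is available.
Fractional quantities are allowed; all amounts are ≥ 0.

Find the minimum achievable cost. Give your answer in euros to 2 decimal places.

€2.97

Set it up as a linear program. Let x1 = kg of scrap grade A, x2 = kg of ferromanganese, x3 = kg of pure iron, x4 = kg of ferrochrome.
min 0.45x1 + 1.56x2 + 1.12x3 + 3.17x4 s.t.:
  1x1 + 3x4 ≥ 3   (nickel)
  2x1 + 74.3x2 + 0.1x3 + 72.2x4 ≥ 83.2   (carbon)
  x4 ≤ 4.4
  x1, x2, x3, x4 ≥ 0.
At the optimum only scrap grade A, ferromanganese are positive (pure iron, ferrochrome = 0). There the nickel and carbon constraints are tight.
That vertex is x1 = 3, x2 = 1.039.
Hence cost = 0.45·3 + 1.56·1.039 = €2.9708.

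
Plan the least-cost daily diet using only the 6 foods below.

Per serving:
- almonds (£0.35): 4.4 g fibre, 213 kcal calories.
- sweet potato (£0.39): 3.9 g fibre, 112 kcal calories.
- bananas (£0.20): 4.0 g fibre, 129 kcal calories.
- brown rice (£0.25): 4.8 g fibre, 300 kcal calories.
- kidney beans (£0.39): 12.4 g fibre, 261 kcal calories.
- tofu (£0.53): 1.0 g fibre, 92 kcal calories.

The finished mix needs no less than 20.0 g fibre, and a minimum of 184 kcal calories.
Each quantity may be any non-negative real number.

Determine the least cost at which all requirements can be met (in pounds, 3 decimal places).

£0.629

Let x1 = servings of almonds, x2 = servings of sweet potato, x3 = servings of bananas, x4 = servings of brown rice, x5 = servings of kidney beans, x6 = servings of tofu.
Minimise 0.35x1 + 0.39x2 + 0.2x3 + 0.25x4 + 0.39x5 + 0.53x6 subject to:
  4.4x1 + 3.9x2 + 4x3 + 4.8x4 + 12.4x5 + 1x6 ≥ 20   (fibre)
  213x1 + 112x2 + 129x3 + 300x4 + 261x5 + 92x6 ≥ 184   (calories)
  x1, x2, x3, x4, x5, x6 ≥ 0.
The minimum-cost mix takes nothing from almonds, sweet potato, bananas, brown rice, tofu — only kidney beans. The fibre requirement is met with equality.
Solving gives x5 = 1.613.
Cost = 0.39·1.613 = 0.62907.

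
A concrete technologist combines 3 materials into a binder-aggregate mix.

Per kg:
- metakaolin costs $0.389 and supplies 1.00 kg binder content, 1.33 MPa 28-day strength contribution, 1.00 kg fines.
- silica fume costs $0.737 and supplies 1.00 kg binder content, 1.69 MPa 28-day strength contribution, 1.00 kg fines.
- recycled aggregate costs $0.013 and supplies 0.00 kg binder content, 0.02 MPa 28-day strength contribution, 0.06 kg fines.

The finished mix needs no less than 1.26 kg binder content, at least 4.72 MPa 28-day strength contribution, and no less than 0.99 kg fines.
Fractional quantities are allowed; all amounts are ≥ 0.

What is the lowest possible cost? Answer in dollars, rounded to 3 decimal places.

Treat it as an LP. Let x1 = kg of metakaolin, x2 = kg of silica fume, x3 = kg of recycled aggregate.
Minimise 0.389x1 + 0.737x2 + 0.013x3 with:
  1x1 + 1x2 ≥ 1.26   (binder content)
  1.33x1 + 1.69x2 + 0.02x3 ≥ 4.72   (28-day strength contribution)
  1x1 + 1x2 + 0.06x3 ≥ 0.99   (fines)
  x1, x2, x3 ≥ 0.
The cheapest feasible vertex uses only metakaolin; silica fume, recycled aggregate are not used. Binding constraint: 28-day strength contribution.
So metakaolin = 3.549 kg.
Total cost: 0.389·3.549 = 1.38056.

$1.381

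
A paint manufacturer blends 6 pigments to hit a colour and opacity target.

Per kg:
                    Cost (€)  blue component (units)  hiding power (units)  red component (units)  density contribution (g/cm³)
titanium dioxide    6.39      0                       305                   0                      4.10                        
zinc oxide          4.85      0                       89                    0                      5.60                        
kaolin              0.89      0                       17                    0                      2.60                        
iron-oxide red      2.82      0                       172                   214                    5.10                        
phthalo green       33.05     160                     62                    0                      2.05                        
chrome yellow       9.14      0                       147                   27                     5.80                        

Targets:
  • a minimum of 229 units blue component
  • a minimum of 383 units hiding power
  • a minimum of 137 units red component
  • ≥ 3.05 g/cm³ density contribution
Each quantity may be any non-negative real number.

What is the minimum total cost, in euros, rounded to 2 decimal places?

Let x1 = kg of titanium dioxide, x2 = kg of zinc oxide, x3 = kg of kaolin, x4 = kg of iron-oxide red, x5 = kg of phthalo green, x6 = kg of chrome yellow.
Minimize 6.39x1 + 4.85x2 + 0.89x3 + 2.82x4 + 33.05x5 + 9.14x6 with:
  160x5 ≥ 229   (blue component)
  305x1 + 89x2 + 17x3 + 172x4 + 62x5 + 147x6 ≥ 383   (hiding power)
  214x4 + 27x6 ≥ 137   (red component)
  4.1x1 + 5.6x2 + 2.6x3 + 5.1x4 + 2.05x5 + 5.8x6 ≥ 3.05   (density contribution)
  x1, x2, x3, x4, x5, x6 ≥ 0.
The minimum-cost mix takes nothing from titanium dioxide, zinc oxide, kaolin, chrome yellow — only iron-oxide red, phthalo green. The blue component and hiding power requirements are met with equality.
So iron-oxide red = 1.7108 kg, phthalo green = 1.4312 kg.
Total cost: 2.82·1.7108 + 33.05·1.4312 = 52.1256.

€52.13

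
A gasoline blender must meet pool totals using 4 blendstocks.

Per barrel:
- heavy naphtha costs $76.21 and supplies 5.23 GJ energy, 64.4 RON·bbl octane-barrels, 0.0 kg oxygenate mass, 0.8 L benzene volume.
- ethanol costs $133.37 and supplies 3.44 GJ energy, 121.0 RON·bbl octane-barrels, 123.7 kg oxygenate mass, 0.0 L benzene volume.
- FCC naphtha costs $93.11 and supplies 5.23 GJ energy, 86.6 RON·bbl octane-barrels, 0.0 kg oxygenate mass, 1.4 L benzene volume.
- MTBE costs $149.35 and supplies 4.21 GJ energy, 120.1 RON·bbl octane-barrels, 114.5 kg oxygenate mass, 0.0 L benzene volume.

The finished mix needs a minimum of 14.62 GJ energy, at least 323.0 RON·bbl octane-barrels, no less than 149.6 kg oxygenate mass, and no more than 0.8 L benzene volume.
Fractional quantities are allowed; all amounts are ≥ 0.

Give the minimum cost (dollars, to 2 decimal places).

Let x1 = barrels of heavy naphtha, x2 = barrels of ethanol, x3 = barrels of FCC naphtha, x4 = barrels of MTBE.
Minimise 76.21x1 + 133.37x2 + 93.11x3 + 149.35x4 subject to:
  5.23x1 + 3.44x2 + 5.23x3 + 4.21x4 ≥ 14.62   (energy)
  64.4x1 + 121x2 + 86.6x3 + 120.1x4 ≥ 323   (octane-barrels)
  123.7x2 + 114.5x4 ≥ 149.6   (oxygenate mass)
  0.8x1 + 1.4x3 ≤ 0.8   (benzene volume)
  x1, x2, x3, x4 ≥ 0.
The optimal basis is {heavy naphtha, MTBE}; ethanol, FCC naphtha drop out. There the energy and benzene volume constraints are tight.
That vertex is x1 = 1, x4 = 2.2304.
Objective = 76.21·1 + 149.35·2.2304 = 409.3202.

$409.32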